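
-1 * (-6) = 6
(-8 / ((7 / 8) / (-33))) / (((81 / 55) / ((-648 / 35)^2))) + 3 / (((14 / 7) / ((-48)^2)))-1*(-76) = 126492068 / 1715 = 73756.31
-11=-11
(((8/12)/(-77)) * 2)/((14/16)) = -32/1617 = -0.02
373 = 373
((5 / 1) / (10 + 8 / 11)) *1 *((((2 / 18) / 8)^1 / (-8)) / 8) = -55 / 543744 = -0.00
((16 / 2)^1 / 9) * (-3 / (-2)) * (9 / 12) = 1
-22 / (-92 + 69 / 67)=1474 / 6095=0.24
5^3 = 125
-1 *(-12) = 12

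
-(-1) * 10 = 10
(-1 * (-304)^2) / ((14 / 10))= -462080 / 7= -66011.43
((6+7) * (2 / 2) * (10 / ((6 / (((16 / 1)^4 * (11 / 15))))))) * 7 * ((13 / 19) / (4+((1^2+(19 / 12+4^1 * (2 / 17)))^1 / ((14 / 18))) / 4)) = 231967031296 / 231705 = 1001130.88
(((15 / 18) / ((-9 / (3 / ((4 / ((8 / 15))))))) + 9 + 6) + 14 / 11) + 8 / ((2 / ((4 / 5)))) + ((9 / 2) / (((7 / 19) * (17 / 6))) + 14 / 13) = 57026989 / 2297295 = 24.82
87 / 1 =87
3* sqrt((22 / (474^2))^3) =11* sqrt(22) / 17749404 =0.00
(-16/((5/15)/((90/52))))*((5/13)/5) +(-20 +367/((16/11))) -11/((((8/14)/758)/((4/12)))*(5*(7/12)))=-19491487/13520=-1441.68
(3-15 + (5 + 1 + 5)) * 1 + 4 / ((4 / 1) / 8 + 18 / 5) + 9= 368 / 41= 8.98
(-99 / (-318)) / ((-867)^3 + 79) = -33 / 69081714104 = -0.00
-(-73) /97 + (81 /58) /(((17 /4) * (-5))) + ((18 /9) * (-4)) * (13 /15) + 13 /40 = -33980509 /5738520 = -5.92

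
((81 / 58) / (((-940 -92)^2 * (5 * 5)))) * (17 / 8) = 0.00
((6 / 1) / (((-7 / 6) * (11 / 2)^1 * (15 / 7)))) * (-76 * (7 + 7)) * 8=204288 / 55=3714.33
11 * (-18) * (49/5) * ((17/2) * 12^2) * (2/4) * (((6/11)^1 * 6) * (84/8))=-204038352/5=-40807670.40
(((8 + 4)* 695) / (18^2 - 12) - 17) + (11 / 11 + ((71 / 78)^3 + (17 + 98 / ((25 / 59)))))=3081799739 / 11863800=259.76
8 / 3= 2.67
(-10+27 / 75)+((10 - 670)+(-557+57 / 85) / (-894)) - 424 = -207646039 / 189975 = -1093.02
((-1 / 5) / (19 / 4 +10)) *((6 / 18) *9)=-12 / 295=-0.04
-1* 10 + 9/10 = -91/10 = -9.10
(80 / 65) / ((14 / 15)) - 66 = -5886 / 91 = -64.68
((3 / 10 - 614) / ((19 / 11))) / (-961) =3553 / 9610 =0.37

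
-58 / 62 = -29 / 31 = -0.94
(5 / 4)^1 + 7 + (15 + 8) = 31.25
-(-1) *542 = 542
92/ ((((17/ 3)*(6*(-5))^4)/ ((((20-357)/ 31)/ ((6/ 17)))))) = -7751/ 12555000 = -0.00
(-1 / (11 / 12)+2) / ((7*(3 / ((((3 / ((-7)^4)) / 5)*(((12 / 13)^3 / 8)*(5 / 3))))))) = 720 / 406174769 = 0.00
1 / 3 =0.33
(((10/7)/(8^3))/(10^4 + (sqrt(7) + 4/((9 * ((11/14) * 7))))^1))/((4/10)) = 306283725/439091865612736-245025 * sqrt(7)/3512734924901888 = 0.00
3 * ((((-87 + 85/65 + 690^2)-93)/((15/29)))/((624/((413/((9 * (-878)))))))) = -74101423529/320505120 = -231.20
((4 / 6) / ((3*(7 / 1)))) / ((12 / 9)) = 1 / 42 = 0.02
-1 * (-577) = 577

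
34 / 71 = 0.48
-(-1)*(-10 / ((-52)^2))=-5 / 1352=-0.00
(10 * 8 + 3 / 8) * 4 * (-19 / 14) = -12217 / 28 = -436.32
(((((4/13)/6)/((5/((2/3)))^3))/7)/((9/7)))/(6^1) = 8/3553875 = 0.00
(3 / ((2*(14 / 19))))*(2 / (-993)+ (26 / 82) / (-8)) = -257735 / 3039904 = -0.08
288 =288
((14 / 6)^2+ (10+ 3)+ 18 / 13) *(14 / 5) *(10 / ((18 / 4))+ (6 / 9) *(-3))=12992 / 1053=12.34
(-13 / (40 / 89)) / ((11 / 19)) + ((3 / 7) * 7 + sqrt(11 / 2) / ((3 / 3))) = -20663 / 440 + sqrt(22) / 2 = -44.62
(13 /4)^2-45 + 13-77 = -98.44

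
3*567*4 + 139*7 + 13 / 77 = 598842 / 77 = 7777.17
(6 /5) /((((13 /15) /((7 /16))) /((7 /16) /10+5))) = 50841 /16640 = 3.06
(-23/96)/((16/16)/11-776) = 0.00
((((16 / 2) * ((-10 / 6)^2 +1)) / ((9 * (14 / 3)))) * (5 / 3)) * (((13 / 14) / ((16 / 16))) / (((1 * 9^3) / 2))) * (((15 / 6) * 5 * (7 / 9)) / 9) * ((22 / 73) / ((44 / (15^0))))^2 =27625 / 178419092607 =0.00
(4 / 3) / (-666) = -2 / 999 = -0.00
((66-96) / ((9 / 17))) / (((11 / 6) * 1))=-30.91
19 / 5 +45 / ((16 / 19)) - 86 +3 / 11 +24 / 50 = -123243 / 4400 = -28.01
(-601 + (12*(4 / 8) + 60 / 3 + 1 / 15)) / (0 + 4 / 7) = -15092 / 15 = -1006.13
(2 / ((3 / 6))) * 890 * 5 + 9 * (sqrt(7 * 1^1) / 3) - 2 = 3 * sqrt(7) + 17798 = 17805.94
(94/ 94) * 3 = 3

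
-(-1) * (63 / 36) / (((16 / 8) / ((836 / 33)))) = 22.17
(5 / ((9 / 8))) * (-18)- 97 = -177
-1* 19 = -19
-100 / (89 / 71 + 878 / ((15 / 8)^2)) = -0.40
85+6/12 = 171/2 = 85.50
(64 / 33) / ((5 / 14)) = 896 / 165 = 5.43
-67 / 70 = -0.96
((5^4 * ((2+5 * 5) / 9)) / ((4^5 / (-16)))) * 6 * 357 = -2008125 / 32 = -62753.91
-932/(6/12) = -1864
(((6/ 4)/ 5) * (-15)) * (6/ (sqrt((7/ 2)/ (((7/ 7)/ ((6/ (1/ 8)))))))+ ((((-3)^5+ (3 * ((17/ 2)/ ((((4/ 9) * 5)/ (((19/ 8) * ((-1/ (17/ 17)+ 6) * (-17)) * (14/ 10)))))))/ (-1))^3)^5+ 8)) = -4881751269334877369015876622588615138535303182124506915734019905745738502245536101369373391/ 75557863725914323419136000000000000000 - 9 * sqrt(42)/ 28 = -64609440084799107981253090000000000000000000000000000.00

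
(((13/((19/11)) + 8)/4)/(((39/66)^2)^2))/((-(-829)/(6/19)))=0.01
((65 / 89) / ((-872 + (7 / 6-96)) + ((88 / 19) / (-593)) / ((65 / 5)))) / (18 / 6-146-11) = 28561845 / 5822848809547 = 0.00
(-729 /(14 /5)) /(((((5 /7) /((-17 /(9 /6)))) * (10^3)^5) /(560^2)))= 202419 /156250000000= 0.00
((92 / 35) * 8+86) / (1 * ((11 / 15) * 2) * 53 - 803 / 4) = -44952 / 51667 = -0.87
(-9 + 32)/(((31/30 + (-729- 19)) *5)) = -138/22409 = -0.01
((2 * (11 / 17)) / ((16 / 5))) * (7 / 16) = 385 / 2176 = 0.18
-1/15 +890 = 13349/15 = 889.93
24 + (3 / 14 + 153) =2481 / 14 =177.21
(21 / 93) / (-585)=-7 / 18135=-0.00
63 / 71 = 0.89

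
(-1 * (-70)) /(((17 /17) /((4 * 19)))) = 5320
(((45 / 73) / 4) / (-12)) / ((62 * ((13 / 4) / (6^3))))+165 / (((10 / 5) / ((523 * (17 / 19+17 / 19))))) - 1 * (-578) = 43481186048 / 558961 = 77789.30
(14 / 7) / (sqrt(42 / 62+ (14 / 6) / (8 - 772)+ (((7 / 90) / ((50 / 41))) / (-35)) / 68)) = 600 * sqrt(614905534168523) / 6108919739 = 2.44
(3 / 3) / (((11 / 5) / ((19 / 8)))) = 95 / 88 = 1.08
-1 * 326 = -326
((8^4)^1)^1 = 4096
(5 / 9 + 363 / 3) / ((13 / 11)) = 12034 / 117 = 102.85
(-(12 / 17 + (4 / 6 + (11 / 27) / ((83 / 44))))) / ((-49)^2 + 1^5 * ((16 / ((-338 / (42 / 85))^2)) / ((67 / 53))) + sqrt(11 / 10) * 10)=-1633803933428731306612156150 / 2469391939244362212275922644859 + 680468102883327682153750 * sqrt(110) / 2469391939244362212275922644859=-0.00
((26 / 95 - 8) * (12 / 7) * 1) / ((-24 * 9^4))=367 / 4363065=0.00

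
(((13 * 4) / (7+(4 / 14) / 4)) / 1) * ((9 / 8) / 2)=91 / 22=4.14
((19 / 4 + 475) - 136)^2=1890625 / 16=118164.06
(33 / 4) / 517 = 3 / 188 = 0.02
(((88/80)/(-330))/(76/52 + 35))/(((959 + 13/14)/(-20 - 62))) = 3731/477756450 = 0.00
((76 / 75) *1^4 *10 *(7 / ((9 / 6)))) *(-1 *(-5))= 2128 / 9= 236.44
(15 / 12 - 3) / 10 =-7 / 40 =-0.18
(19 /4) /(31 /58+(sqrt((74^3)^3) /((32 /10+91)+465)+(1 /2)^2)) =-24498942741 /1399012136541998784719+1674648465174480 * sqrt(74) /1399012136541998784719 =0.00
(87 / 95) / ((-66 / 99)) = -261 / 190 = -1.37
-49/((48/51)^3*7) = -34391/4096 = -8.40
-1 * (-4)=4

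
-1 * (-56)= 56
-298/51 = -5.84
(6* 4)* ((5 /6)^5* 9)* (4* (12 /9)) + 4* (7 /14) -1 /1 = 12527 /27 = 463.96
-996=-996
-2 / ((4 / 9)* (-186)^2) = -1 / 7688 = -0.00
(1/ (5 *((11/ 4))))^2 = 16/ 3025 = 0.01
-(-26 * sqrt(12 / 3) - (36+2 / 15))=88.13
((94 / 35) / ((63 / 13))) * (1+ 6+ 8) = 1222 / 147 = 8.31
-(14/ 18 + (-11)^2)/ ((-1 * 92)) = 274/ 207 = 1.32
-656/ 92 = -164/ 23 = -7.13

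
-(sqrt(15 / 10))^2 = -3 / 2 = -1.50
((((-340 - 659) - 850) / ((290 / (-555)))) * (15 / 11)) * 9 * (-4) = -55414530 / 319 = -173713.26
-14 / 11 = -1.27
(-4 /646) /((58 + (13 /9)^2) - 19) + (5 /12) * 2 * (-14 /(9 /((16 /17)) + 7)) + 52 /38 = 56732849 /85458048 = 0.66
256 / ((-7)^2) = 256 / 49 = 5.22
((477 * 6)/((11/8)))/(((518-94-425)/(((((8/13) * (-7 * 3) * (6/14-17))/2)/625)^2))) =-44364754944/726171875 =-61.09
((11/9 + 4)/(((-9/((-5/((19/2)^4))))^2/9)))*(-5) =-1504000/1375668606321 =-0.00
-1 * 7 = -7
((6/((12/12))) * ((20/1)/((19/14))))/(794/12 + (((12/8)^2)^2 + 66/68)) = 274176/223877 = 1.22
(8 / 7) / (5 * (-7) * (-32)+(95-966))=8 / 1743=0.00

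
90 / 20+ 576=1161 / 2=580.50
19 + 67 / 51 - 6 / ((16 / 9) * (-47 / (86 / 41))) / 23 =183725435 / 9041484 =20.32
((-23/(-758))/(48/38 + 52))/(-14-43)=-1/100056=-0.00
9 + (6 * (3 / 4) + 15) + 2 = 61 / 2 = 30.50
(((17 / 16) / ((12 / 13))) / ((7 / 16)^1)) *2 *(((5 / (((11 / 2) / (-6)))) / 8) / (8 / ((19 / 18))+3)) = -20995 / 61908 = -0.34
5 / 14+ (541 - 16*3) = 6907 / 14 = 493.36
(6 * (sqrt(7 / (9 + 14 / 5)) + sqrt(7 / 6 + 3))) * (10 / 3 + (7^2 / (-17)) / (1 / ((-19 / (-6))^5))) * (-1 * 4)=120888211 * sqrt(2065) / 324972 + 604441055 * sqrt(6) / 33048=61704.99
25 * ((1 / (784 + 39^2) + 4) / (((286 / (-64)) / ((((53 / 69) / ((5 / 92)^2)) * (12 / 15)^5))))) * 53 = -312339934478336 / 3090140625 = -101076.28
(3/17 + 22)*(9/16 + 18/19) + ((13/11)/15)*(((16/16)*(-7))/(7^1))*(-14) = 1734863/50160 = 34.59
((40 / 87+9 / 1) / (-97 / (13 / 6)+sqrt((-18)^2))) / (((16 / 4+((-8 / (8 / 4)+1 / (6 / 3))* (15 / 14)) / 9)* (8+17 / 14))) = -149786 / 13995081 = -0.01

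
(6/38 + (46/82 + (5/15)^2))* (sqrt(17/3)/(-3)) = -5819* sqrt(51)/63099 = -0.66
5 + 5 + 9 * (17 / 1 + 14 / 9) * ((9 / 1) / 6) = 521 / 2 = 260.50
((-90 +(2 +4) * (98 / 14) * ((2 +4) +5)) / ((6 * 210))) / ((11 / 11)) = 31 / 105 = 0.30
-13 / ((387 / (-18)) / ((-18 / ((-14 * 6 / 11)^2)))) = -1573 / 8428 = -0.19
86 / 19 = 4.53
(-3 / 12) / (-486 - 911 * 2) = 1 / 9232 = 0.00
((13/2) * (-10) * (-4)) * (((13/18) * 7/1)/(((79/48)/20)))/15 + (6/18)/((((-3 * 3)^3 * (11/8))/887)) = 2023221176/1900503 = 1064.57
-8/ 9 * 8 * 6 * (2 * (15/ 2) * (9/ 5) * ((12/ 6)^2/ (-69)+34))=-899328/ 23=-39101.22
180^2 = 32400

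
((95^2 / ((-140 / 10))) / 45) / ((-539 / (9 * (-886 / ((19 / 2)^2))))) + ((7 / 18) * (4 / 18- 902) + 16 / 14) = -107544226 / 305613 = -351.90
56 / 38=28 / 19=1.47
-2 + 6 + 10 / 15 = 14 / 3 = 4.67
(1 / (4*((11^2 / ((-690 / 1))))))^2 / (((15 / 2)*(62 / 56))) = 111090 / 453871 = 0.24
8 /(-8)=-1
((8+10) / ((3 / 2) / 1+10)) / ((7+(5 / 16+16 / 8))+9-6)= 576 / 4531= 0.13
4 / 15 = 0.27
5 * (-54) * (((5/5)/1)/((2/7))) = -945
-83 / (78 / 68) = -2822 / 39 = -72.36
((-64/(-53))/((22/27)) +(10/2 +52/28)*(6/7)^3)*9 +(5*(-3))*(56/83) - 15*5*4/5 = -2081838084/116181989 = -17.92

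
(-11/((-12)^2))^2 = 121/20736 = 0.01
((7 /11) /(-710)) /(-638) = 7 /4982780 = 0.00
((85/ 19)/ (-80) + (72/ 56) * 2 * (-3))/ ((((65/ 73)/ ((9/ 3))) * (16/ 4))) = -724233/ 110656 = -6.54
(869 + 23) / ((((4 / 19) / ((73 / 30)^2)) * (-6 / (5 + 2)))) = -158052811 / 5400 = -29269.04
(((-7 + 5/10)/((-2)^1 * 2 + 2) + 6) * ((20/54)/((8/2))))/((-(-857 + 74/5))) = 925/909576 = 0.00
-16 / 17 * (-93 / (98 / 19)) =14136 / 833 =16.97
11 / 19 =0.58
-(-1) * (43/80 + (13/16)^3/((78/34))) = 47389/61440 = 0.77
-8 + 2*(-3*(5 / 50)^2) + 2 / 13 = -5139 / 650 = -7.91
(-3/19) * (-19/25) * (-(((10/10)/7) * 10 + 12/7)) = -66/175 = -0.38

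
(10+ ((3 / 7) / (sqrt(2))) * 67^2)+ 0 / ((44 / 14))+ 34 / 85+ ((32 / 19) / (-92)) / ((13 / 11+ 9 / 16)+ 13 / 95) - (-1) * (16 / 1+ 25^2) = 2356140483 / 3617095+ 13467 * sqrt(2) / 14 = 2011.76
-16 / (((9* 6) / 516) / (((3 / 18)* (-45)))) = 3440 / 3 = 1146.67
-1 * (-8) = 8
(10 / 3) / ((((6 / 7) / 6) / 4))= 280 / 3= 93.33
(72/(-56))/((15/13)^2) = -169/175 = -0.97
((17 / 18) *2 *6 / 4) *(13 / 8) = 221 / 48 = 4.60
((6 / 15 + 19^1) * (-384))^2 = 1387413504 / 25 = 55496540.16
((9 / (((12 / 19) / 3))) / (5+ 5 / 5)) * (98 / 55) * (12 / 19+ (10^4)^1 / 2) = 3491691 / 55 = 63485.29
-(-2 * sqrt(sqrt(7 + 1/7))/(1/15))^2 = -4500 * sqrt(14)/7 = -2405.35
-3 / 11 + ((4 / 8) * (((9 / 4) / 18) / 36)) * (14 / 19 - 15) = -35813 / 120384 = -0.30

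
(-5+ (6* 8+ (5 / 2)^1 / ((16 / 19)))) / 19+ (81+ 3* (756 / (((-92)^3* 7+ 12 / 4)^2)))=1506930587587365655 / 18064508315469152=83.42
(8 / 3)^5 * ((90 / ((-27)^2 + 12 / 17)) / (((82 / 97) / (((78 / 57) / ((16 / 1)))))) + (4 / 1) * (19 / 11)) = 1607274844160 / 1722034809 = 933.36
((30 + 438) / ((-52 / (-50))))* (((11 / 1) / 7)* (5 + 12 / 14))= 202950 / 49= 4141.84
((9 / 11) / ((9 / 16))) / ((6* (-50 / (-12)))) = 16 / 275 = 0.06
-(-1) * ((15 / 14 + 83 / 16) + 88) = 10557 / 112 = 94.26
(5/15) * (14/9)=14/27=0.52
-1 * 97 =-97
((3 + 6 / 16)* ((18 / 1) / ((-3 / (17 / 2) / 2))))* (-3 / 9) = 459 / 4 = 114.75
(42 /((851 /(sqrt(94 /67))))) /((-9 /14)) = -196 * sqrt(6298) /171051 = -0.09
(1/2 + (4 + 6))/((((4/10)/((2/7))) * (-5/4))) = -6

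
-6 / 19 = -0.32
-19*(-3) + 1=58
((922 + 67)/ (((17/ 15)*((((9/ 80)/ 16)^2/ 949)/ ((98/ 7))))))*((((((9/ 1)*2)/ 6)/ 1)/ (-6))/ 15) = -10764168396800/ 1377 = -7817115756.57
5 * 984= 4920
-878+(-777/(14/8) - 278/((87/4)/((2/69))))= -7938190/6003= -1322.37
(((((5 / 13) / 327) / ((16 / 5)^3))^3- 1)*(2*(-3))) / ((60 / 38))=100301345689789278682109 / 26395090970998399303680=3.80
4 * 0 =0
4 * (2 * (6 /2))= 24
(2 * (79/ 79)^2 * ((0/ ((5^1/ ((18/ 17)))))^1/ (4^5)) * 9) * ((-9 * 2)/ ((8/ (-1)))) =0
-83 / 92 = -0.90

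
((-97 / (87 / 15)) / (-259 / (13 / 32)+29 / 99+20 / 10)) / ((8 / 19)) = 11859705 / 189674152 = 0.06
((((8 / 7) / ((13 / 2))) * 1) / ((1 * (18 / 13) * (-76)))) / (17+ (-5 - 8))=-1 / 2394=-0.00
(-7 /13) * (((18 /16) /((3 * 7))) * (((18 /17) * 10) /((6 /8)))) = -90 /221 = -0.41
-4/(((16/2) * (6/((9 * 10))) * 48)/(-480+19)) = 2305/32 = 72.03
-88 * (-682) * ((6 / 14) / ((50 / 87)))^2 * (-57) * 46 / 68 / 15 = -85791.54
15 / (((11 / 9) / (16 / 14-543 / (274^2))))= 80568945 / 5780852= 13.94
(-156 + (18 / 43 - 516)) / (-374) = 1.80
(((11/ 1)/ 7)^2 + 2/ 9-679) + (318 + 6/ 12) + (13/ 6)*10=-296477/ 882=-336.14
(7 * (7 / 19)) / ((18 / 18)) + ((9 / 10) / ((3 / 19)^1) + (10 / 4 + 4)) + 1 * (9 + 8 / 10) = 467 / 19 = 24.58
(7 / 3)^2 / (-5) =-49 / 45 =-1.09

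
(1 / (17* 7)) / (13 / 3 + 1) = 0.00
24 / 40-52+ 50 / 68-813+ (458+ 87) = -54173 / 170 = -318.66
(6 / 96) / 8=1 / 128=0.01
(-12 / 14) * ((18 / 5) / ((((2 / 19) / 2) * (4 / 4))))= -2052 / 35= -58.63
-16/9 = -1.78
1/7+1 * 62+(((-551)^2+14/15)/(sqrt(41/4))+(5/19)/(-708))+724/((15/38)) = 297601527/156940+9108058 * sqrt(41)/615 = 96725.59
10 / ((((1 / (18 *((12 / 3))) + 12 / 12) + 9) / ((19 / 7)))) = 13680 / 5047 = 2.71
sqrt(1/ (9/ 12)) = 2*sqrt(3)/ 3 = 1.15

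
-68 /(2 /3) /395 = -102 /395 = -0.26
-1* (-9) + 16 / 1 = 25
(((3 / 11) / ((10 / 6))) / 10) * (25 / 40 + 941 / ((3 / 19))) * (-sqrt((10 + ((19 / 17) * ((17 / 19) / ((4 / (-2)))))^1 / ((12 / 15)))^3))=-6437115 * sqrt(6) / 5632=-2799.65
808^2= 652864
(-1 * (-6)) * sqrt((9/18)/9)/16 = sqrt(2)/16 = 0.09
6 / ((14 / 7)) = 3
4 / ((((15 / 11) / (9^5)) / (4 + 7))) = 9526572 / 5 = 1905314.40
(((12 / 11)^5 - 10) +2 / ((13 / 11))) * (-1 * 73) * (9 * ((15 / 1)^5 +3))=7063932083319432 / 2093663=3373958503.98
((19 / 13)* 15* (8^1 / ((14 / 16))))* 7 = 18240 / 13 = 1403.08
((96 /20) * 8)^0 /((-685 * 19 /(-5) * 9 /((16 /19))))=16 /445113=0.00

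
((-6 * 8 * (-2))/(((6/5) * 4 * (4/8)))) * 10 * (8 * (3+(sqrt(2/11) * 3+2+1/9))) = 9600 * sqrt(22)/11+147200/9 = 20449.01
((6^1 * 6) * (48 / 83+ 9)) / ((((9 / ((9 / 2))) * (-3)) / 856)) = -4083120 / 83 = -49194.22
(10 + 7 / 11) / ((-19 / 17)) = -1989 / 209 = -9.52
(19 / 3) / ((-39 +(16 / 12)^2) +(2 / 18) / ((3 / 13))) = -171 / 992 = -0.17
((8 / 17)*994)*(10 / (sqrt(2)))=39760*sqrt(2) / 17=3307.60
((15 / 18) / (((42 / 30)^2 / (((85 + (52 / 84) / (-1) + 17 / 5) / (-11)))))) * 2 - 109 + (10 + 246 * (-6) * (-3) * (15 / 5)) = 447492620 / 33957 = 13178.21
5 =5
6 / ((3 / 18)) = 36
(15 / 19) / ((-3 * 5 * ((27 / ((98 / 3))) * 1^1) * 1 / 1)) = -98 / 1539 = -0.06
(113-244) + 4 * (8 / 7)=-885 / 7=-126.43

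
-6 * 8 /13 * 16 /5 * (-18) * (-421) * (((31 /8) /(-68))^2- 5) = 447394.17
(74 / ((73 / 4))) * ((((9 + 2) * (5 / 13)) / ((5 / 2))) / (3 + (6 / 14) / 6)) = 91168 / 40807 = 2.23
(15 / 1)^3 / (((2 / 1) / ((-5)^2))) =84375 / 2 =42187.50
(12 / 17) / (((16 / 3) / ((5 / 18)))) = 5 / 136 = 0.04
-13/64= -0.20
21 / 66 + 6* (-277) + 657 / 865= -31607351 / 19030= -1660.92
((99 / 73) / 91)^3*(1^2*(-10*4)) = -38811960 / 293151929707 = -0.00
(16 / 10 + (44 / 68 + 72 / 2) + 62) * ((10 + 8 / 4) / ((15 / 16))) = 545344 / 425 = 1283.16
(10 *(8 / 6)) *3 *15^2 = 9000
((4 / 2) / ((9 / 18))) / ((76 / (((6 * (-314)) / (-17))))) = 1884 / 323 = 5.83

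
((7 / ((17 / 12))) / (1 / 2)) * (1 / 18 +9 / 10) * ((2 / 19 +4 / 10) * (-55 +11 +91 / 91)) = -1656704 / 8075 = -205.16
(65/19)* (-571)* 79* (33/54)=-32252935/342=-94306.83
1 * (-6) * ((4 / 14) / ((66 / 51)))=-102 / 77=-1.32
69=69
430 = 430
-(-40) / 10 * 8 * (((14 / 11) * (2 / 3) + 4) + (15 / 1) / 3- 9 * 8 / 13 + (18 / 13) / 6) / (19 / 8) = 498688 / 8151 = 61.18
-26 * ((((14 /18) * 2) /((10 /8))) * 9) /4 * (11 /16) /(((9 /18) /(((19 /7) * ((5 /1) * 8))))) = -10868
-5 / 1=-5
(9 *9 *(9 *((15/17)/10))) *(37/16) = 148.75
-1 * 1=-1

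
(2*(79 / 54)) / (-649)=-79 / 17523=-0.00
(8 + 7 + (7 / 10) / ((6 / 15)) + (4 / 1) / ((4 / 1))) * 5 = 355 / 4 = 88.75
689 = 689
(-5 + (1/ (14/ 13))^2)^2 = 657721/ 38416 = 17.12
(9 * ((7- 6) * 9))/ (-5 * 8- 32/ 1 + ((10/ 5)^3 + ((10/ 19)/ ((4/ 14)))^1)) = -1539/ 1181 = -1.30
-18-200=-218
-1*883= -883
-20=-20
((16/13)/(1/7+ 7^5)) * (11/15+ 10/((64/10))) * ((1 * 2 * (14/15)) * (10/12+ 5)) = 188993/103237875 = 0.00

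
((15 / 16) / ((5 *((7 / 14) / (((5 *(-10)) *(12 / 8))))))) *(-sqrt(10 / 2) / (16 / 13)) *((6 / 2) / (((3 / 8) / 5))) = 14625 *sqrt(5) / 16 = 2043.91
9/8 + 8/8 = 17/8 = 2.12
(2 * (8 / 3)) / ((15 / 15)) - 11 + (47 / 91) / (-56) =-86773 / 15288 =-5.68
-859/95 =-9.04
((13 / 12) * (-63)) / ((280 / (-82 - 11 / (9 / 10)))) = 22.97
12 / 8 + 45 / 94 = 93 / 47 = 1.98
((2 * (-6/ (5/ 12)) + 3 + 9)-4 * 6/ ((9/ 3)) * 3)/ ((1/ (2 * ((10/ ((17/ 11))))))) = -528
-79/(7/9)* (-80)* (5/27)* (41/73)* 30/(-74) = -6478000/18907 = -342.62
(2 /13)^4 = 16 /28561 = 0.00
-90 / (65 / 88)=-1584 / 13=-121.85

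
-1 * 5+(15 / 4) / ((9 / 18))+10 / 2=15 / 2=7.50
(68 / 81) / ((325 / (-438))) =-9928 / 8775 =-1.13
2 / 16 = 1 / 8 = 0.12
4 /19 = 0.21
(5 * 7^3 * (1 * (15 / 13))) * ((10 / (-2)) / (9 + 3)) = -42875 / 52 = -824.52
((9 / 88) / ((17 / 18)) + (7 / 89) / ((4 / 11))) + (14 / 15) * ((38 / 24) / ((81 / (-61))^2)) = 11426331179 / 9827525070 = 1.16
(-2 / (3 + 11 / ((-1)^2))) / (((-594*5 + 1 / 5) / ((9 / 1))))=45 / 103943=0.00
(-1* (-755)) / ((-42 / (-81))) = 20385 / 14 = 1456.07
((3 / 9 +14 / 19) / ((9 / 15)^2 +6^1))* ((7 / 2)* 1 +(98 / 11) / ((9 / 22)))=693875 / 163134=4.25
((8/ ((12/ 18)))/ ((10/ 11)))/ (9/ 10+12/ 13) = 572/ 79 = 7.24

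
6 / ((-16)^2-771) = -0.01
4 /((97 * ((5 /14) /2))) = 112 /485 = 0.23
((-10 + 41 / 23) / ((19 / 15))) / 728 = -405 / 45448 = -0.01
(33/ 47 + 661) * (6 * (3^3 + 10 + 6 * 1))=8023800/ 47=170719.15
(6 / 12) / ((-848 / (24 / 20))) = -0.00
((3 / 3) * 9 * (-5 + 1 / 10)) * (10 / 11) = -441 / 11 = -40.09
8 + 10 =18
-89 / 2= -44.50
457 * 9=4113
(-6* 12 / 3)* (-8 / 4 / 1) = 48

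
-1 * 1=-1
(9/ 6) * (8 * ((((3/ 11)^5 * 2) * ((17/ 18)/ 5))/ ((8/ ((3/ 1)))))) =4131/ 1610510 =0.00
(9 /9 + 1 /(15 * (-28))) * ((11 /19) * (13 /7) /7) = 59917 /391020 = 0.15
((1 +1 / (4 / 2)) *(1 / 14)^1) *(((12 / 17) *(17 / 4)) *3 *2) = 27 / 14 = 1.93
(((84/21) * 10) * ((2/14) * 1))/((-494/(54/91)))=-1080/157339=-0.01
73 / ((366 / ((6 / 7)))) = 73 / 427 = 0.17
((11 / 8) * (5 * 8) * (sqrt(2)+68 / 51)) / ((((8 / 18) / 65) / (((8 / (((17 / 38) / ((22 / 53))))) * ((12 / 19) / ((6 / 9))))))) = 67953600 / 901+50965200 * sqrt(2) / 901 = 155415.40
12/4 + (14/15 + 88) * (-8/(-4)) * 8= 21389/15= 1425.93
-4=-4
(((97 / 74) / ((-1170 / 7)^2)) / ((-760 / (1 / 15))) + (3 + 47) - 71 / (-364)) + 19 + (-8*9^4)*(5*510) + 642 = -1081942627923173283271 / 8083628280000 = -133843688.80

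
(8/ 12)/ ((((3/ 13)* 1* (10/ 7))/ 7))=637/ 45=14.16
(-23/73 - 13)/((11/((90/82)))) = -43740/32923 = -1.33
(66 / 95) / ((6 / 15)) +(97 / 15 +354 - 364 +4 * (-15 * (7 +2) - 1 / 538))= -541.80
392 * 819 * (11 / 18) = 196196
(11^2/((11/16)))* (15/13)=2640/13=203.08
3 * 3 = 9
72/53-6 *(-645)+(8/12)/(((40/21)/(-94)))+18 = 3856.46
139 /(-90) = -1.54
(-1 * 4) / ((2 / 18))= -36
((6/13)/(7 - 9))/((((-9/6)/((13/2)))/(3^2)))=9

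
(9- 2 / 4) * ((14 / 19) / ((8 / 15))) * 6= 5355 / 76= 70.46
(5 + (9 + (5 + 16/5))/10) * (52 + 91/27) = 16744/45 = 372.09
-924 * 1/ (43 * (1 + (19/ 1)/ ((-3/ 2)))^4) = -10692/ 9218125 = -0.00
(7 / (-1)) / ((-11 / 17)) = 119 / 11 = 10.82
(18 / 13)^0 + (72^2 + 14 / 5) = 25939 / 5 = 5187.80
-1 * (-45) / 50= 9 / 10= 0.90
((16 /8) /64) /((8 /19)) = 0.07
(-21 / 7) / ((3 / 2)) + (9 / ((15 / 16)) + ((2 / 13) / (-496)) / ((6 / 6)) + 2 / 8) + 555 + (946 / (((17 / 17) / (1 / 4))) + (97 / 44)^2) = 3137254249 / 3901040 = 804.21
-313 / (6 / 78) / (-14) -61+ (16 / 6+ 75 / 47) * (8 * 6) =285729 / 658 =434.24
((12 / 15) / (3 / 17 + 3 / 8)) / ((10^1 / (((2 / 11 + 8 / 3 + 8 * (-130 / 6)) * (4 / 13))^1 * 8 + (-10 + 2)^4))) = 428985344 / 804375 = 533.32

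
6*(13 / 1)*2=156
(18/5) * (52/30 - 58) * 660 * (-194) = 129678912/5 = 25935782.40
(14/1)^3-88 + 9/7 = 18601/7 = 2657.29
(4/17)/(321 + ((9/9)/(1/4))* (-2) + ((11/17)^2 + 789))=68/318599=0.00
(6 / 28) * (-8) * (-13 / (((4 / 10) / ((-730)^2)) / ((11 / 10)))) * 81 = 2645391728.57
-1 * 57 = -57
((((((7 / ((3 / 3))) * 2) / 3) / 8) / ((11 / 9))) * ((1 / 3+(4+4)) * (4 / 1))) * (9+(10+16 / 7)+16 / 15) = 11735 / 33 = 355.61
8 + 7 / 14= 17 / 2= 8.50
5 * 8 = 40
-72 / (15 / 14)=-67.20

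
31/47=0.66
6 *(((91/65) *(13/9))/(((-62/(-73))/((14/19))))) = 93002/8835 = 10.53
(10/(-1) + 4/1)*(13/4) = -39/2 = -19.50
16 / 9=1.78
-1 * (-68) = 68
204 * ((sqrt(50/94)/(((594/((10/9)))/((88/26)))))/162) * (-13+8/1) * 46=-782000 * sqrt(47)/4008771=-1.34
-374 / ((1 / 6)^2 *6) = -2244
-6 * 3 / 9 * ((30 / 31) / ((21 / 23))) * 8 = -3680 / 217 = -16.96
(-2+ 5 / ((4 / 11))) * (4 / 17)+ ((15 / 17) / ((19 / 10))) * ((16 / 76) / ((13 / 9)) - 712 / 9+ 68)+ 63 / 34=-227197 / 478686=-0.47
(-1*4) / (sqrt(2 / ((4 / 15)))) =-4*sqrt(30) / 15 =-1.46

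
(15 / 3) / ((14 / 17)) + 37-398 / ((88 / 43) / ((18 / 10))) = -472761 / 1540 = -306.99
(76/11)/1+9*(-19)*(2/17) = -2470/187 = -13.21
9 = 9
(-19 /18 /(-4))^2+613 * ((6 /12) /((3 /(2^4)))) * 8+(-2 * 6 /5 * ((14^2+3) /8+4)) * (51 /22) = 334802237 /25920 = 12916.75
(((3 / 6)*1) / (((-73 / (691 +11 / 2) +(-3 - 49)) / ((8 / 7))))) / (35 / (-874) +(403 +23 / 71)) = -24697492 / 908196029289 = -0.00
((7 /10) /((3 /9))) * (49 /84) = 49 /40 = 1.22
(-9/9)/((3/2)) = -2/3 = -0.67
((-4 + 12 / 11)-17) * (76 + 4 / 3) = -16936 / 11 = -1539.64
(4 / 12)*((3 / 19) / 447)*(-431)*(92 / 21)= -39652 / 178353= -0.22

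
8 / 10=4 / 5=0.80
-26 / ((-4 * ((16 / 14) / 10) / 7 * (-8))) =-3185 / 64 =-49.77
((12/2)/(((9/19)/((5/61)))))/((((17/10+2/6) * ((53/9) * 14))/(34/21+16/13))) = 2217300/125624681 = 0.02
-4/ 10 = -2/ 5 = -0.40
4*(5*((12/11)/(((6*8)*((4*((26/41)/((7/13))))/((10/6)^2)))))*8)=35875/16731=2.14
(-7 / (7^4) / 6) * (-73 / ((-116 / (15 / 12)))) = -365 / 954912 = -0.00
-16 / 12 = -1.33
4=4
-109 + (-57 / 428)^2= -19963807 / 183184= -108.98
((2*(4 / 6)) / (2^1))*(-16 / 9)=-32 / 27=-1.19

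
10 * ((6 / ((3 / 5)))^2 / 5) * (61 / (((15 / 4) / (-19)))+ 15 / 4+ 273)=-19390 / 3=-6463.33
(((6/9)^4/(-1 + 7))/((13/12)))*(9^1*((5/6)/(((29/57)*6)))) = 760/10179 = 0.07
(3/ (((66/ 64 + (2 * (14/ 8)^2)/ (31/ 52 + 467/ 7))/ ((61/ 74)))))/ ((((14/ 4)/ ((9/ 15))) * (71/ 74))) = 860867136/ 2186494345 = 0.39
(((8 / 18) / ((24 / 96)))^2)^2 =65536 / 6561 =9.99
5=5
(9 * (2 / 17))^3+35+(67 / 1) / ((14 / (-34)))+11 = -3973097 / 34391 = -115.53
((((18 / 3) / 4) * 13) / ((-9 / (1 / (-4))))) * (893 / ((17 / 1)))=11609 / 408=28.45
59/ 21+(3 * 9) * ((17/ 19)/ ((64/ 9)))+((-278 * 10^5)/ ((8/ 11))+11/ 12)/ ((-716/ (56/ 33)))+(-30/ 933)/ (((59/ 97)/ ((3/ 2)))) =22796988331469467/ 251616754368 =90602.03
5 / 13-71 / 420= 0.22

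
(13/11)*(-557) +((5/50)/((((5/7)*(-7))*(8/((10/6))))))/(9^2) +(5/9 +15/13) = -1825193663/2779920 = -656.56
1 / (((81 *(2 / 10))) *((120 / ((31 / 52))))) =31 / 101088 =0.00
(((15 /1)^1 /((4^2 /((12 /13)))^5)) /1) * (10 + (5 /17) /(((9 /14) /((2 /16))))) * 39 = 7478325 /1988759552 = 0.00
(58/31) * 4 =232/31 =7.48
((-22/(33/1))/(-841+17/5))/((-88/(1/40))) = -0.00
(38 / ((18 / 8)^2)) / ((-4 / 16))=-2432 / 81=-30.02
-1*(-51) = 51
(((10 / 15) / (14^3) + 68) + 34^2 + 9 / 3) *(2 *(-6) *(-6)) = 30301998 / 343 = 88344.02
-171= -171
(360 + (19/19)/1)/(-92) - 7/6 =-1405/276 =-5.09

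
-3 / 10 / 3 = -1 / 10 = -0.10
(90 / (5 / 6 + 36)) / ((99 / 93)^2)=57660 / 26741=2.16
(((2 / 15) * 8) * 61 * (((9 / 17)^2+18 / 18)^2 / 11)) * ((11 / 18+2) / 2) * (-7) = -2197956880 / 24805737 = -88.61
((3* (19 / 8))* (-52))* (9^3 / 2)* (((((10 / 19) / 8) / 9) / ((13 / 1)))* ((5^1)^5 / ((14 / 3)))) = -11390625 / 224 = -50851.00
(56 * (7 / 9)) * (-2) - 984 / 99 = -9608 / 99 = -97.05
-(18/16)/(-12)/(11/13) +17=6023/352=17.11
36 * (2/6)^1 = 12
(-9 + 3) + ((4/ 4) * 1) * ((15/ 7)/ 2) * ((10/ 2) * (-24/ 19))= -1698/ 133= -12.77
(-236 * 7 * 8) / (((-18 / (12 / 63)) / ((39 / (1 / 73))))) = 3583424 / 9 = 398158.22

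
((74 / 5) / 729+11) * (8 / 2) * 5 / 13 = 160676 / 9477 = 16.95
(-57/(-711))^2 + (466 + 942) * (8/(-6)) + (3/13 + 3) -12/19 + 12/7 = -181899948773/97116201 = -1873.01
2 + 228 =230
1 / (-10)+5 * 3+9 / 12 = 313 / 20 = 15.65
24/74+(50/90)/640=13861/42624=0.33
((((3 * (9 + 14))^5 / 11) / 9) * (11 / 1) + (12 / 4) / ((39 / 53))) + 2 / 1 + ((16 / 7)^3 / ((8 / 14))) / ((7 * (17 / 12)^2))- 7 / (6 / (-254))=671831362161355 / 3865953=173781564.90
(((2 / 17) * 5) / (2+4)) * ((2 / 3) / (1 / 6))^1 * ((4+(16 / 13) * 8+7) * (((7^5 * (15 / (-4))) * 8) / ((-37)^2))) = -910939400 / 302549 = -3010.88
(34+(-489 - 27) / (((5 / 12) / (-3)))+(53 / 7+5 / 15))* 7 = 394496 / 15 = 26299.73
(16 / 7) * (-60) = -960 / 7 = -137.14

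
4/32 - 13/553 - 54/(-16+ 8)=30311/4424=6.85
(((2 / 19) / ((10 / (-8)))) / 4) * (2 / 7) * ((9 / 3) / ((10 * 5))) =-6 / 16625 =-0.00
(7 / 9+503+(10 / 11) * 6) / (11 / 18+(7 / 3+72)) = 100828 / 14839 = 6.79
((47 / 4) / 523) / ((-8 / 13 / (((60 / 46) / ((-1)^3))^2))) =-137475 / 2213336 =-0.06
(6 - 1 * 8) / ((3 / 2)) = -4 / 3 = -1.33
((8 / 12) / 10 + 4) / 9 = 61 / 135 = 0.45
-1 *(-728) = 728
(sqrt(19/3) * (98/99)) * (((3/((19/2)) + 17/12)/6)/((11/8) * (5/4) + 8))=154840 * sqrt(57)/15794757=0.07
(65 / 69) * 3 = 2.83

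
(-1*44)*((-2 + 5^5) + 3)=-137544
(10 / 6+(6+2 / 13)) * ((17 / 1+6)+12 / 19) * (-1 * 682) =-93396490 / 741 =-126041.15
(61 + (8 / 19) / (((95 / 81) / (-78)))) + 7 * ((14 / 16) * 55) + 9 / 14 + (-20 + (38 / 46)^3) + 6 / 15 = 432263526071 / 1229840360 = 351.48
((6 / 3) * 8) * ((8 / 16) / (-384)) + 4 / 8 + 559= 26855 / 48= 559.48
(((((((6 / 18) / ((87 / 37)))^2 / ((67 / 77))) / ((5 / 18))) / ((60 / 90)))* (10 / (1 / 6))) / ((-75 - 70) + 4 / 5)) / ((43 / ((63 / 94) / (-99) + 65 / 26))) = -35292820 / 11729360561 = -0.00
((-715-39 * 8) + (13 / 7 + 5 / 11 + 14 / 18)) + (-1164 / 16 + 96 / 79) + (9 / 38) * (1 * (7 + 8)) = -4543116625 / 4160772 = -1091.89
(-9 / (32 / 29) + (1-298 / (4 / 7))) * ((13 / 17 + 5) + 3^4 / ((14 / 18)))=-221257443 / 3808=-58103.32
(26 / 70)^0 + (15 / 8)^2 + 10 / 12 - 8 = -509 / 192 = -2.65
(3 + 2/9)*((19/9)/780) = 551/63180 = 0.01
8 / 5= 1.60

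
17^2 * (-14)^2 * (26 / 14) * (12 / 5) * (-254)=-320637408 / 5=-64127481.60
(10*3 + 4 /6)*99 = 3036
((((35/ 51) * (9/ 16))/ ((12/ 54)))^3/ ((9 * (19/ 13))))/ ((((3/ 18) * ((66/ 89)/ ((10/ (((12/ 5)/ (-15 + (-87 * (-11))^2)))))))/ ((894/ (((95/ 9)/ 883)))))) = 294125397863750103616875/ 319644024832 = 920165481017.01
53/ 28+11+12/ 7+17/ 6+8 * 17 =12889/ 84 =153.44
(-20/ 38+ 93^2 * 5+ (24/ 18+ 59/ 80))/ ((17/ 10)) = 197204243/ 7752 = 25439.14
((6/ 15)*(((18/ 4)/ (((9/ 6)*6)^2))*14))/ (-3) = -14/ 135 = -0.10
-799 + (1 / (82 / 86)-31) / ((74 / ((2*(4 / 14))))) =-8487037 / 10619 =-799.23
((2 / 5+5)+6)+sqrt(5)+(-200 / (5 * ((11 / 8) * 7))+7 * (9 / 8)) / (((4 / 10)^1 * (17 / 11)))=sqrt(5)+165803 / 9520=19.65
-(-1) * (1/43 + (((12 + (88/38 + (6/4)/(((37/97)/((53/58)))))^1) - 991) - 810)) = -6252440393/3506564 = -1783.07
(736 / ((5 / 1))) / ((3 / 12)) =2944 / 5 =588.80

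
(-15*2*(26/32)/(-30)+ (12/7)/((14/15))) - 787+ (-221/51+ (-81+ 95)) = -1822057/2352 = -774.68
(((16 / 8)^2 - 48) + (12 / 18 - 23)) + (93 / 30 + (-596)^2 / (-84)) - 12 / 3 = -902159 / 210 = -4296.00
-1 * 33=-33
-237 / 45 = -79 / 15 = -5.27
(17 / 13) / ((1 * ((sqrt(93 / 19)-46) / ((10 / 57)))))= -7820 / 1564329-170 * sqrt(1767) / 29722251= -0.01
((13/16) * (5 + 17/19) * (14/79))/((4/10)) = 2.12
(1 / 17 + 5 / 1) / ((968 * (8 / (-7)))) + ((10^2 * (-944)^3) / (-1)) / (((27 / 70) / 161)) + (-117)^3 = 62405684214393322849 / 1777248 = 35113661241646.25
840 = 840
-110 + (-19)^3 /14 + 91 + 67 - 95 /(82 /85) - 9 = -157679 /287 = -549.40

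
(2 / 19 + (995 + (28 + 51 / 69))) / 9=149140 / 1311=113.76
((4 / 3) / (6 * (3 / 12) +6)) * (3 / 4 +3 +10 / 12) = 22 / 27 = 0.81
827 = 827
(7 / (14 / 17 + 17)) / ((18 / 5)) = 595 / 5454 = 0.11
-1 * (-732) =732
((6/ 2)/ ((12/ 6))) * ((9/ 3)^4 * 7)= 1701/ 2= 850.50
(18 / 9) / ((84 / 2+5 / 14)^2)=392 / 351649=0.00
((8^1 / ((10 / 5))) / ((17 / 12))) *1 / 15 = 16 / 85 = 0.19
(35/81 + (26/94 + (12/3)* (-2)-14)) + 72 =193048/3807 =50.71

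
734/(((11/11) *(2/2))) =734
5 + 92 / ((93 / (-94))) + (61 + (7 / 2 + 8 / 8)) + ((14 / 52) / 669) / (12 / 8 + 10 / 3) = -351667691 / 15637206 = -22.49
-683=-683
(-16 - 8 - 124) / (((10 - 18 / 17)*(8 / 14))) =-4403 / 152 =-28.97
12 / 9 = 4 / 3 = 1.33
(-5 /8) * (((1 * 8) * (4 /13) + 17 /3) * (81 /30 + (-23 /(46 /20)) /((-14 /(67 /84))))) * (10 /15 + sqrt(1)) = -15236605 /550368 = -27.68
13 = 13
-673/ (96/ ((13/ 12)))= -8749/ 1152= -7.59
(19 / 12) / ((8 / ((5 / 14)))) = 95 / 1344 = 0.07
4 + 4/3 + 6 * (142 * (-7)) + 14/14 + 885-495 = -16703/3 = -5567.67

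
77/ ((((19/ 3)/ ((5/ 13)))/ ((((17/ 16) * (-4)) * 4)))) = -19635/ 247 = -79.49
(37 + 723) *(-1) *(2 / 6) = -760 / 3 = -253.33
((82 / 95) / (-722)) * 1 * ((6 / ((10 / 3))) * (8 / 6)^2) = -656 / 171475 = -0.00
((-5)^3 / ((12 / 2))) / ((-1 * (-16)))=-125 / 96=-1.30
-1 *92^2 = -8464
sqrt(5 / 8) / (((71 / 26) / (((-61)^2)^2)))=179995933 * sqrt(10) / 142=4008430.41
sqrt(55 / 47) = sqrt(2585) / 47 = 1.08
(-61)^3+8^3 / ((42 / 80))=-4746121 / 21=-226005.76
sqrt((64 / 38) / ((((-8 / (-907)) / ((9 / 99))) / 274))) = 68.97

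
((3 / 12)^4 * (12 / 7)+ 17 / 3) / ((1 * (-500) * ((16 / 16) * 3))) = -0.00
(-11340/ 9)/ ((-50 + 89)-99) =21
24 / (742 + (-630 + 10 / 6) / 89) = 6408 / 196229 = 0.03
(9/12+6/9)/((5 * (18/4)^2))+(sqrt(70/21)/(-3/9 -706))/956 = 17/1215 -sqrt(30)/2025764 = 0.01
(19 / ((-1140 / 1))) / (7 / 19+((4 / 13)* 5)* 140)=-247 / 3197460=-0.00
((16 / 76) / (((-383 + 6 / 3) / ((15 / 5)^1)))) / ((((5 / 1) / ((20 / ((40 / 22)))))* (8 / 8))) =-44 / 12065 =-0.00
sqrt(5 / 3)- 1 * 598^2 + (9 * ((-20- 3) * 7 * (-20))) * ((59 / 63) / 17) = -6052128 / 17 + sqrt(15) / 3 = -356006.24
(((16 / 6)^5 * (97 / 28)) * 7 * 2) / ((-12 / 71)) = -28209152 / 729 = -38695.68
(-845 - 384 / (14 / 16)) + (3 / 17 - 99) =-1382.68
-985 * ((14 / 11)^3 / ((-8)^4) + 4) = -2685337535 / 681472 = -3940.50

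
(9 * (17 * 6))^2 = 842724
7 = 7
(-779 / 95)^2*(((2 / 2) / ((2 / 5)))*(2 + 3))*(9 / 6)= 5043 / 4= 1260.75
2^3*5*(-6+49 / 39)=-7400 / 39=-189.74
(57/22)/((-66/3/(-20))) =285/121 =2.36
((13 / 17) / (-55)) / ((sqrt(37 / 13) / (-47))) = 611 * sqrt(481) / 34595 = 0.39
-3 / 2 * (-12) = 18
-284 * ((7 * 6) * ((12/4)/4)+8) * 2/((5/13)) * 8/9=-2333344/45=-51852.09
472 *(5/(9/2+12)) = 143.03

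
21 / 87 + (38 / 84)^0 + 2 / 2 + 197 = 5778 / 29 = 199.24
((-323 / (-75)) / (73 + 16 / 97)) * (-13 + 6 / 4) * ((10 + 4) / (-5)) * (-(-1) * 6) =10088582 / 887125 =11.37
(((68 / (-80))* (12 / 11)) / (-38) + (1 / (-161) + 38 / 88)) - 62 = -41421913 / 672980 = -61.55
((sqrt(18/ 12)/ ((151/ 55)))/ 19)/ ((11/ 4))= 10 * sqrt(6)/ 2869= 0.01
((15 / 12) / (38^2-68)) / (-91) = -5 / 500864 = -0.00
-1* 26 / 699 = -26 / 699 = -0.04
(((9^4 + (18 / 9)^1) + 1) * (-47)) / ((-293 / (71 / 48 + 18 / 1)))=24037915 / 1172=20510.17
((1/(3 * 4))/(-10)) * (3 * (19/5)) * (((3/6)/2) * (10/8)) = -19/640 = -0.03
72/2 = 36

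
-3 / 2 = -1.50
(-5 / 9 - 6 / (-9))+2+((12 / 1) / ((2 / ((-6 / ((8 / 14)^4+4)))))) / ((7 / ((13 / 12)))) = 66947 / 88740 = 0.75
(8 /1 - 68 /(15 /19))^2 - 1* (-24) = 6128.82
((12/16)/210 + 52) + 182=65521/280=234.00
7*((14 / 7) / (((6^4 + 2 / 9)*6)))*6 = 63 / 5833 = 0.01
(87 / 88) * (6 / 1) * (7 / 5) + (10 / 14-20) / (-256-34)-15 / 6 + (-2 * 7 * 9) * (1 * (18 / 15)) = -6490391 / 44660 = -145.33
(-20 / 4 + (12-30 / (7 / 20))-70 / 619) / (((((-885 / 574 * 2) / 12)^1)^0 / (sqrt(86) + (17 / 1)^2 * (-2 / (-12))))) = -32903517 / 8666-341559 * sqrt(86) / 4333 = -4527.87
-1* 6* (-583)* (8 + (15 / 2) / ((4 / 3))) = 190641 / 4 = 47660.25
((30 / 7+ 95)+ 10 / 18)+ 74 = 10952 / 63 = 173.84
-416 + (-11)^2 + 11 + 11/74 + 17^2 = 381/74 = 5.15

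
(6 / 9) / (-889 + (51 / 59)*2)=-118 / 157047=-0.00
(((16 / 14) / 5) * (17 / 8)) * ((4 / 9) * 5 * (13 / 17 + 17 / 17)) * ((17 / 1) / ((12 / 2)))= 340 / 63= 5.40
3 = 3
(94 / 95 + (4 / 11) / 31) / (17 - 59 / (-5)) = 16217 / 466488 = 0.03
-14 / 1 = -14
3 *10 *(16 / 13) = 480 / 13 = 36.92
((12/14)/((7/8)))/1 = 48/49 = 0.98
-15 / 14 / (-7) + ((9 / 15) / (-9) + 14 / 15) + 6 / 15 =2087 / 1470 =1.42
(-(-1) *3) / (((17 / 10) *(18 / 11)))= 55 / 51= 1.08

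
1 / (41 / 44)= 44 / 41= 1.07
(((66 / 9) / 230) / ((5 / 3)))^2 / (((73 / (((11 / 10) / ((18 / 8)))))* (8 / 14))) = 9317 / 2172206250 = 0.00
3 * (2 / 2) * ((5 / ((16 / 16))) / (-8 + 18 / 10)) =-75 / 31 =-2.42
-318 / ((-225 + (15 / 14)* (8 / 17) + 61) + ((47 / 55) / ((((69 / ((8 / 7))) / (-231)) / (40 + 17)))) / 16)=8703660 / 4793681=1.82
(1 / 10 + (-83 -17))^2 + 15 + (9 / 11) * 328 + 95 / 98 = 553248089 / 53900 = 10264.34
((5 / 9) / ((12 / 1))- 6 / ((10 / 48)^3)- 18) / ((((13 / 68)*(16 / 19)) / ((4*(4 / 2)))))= -2971705621 / 87750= -33865.59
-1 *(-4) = 4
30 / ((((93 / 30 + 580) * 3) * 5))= 20 / 5831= 0.00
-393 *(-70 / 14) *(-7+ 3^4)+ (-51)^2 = 148011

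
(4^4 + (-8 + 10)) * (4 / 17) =1032 / 17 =60.71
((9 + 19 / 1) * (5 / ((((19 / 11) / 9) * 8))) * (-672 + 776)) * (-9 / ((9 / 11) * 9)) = -220220 / 19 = -11590.53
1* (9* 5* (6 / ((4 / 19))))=1282.50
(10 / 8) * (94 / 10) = 47 / 4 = 11.75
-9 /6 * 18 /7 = -27 /7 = -3.86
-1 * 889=-889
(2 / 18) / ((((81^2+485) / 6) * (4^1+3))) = 1 / 73983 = 0.00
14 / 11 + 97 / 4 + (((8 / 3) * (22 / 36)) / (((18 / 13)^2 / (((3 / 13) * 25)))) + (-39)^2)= 1551.43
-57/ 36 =-19/ 12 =-1.58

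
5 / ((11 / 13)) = 5.91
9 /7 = 1.29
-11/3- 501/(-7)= 1426/21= 67.90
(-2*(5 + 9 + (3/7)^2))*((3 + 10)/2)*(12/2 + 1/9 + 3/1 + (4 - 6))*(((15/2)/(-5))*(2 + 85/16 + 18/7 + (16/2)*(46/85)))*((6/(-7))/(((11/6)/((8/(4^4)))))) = -408.43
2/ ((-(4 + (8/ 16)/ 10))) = -0.49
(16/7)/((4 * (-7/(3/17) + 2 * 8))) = -12/497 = -0.02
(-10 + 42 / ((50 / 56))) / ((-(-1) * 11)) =926 / 275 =3.37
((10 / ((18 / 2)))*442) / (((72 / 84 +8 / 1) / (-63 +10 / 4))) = -935935 / 279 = -3354.61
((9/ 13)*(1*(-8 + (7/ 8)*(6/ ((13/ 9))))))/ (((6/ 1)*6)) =-227/ 2704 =-0.08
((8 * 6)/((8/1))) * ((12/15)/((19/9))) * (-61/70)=-6588/3325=-1.98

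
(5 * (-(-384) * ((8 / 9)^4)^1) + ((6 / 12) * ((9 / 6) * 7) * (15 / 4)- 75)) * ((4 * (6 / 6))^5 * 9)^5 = 76012578880597272821760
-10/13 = -0.77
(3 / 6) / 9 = 1 / 18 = 0.06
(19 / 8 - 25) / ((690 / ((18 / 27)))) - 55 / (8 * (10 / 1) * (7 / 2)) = -3163 / 14490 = -0.22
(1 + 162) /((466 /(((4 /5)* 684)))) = 222984 /1165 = 191.40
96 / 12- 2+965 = 971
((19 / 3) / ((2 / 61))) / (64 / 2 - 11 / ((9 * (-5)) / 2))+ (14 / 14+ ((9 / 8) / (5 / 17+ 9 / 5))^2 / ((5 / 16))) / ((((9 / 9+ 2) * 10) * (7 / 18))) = 19813533633 / 3242540560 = 6.11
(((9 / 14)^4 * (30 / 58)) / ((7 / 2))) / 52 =98415 / 202759648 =0.00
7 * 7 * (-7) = -343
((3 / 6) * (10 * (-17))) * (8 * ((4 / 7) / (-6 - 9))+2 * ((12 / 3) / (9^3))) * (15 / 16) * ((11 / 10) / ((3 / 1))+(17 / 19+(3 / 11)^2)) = 1467522841 / 46927188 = 31.27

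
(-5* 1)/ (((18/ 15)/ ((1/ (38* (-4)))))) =0.03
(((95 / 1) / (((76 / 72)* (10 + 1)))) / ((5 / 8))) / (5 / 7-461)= -0.03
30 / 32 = 15 / 16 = 0.94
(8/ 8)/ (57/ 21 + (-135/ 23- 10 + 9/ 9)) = -161/ 1957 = -0.08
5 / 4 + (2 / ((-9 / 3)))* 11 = -73 / 12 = -6.08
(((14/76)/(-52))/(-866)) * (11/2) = 77/3422432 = 0.00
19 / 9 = 2.11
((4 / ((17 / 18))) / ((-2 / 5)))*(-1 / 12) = 15 / 17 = 0.88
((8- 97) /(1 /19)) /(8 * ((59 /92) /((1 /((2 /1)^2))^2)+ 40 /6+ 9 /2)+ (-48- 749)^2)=-116679 /43841249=-0.00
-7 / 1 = -7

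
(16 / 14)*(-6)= -48 / 7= -6.86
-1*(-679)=679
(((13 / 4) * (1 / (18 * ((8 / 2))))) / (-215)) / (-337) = 13 / 20867040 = 0.00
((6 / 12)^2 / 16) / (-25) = -1 / 1600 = -0.00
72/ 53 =1.36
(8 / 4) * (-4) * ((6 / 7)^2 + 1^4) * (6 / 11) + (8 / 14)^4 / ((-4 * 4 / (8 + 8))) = -202736 / 26411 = -7.68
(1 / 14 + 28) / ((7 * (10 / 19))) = 7467 / 980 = 7.62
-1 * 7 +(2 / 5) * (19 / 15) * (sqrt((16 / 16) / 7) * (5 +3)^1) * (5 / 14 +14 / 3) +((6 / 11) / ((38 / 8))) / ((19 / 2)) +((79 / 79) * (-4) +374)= 32072 * sqrt(7) / 11025 +1441521 / 3971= 370.71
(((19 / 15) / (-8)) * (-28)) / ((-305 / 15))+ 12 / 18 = 821 / 1830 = 0.45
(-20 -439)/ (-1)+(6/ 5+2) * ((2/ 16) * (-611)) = 1073/ 5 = 214.60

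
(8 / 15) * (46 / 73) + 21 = 23363 / 1095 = 21.34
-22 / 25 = -0.88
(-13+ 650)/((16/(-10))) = -3185/8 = -398.12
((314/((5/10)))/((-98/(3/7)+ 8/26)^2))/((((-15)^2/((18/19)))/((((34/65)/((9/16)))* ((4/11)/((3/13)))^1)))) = 0.00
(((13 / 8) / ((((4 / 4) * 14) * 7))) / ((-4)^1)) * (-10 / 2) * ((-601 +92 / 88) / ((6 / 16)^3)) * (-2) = 6863480 / 14553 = 471.62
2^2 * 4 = 16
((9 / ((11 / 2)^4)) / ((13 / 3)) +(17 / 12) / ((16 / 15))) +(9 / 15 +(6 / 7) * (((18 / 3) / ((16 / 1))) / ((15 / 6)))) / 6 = 618978931 / 426345920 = 1.45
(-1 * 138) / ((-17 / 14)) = 1932 / 17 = 113.65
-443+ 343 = -100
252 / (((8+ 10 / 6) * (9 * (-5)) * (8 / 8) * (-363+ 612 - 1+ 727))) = -28 / 47125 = -0.00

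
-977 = -977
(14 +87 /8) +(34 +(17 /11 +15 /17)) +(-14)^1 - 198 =-225443 /1496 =-150.70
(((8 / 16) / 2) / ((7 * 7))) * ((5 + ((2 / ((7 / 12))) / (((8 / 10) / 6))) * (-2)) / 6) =-325 / 8232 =-0.04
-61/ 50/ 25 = -61/ 1250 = -0.05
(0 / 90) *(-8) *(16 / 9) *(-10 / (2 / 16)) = 0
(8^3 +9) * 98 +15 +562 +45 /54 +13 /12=619643 /12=51636.92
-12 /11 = -1.09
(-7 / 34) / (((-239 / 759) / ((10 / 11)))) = 2415 / 4063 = 0.59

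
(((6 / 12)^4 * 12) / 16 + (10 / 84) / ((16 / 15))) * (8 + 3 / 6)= 1207 / 896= 1.35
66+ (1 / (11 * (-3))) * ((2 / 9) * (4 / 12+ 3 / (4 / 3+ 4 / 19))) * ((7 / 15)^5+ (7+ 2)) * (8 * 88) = -21225159862 / 676603125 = -31.37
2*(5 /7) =10 /7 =1.43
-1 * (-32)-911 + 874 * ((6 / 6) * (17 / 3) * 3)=13979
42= 42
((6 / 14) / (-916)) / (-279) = 0.00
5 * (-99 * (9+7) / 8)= -990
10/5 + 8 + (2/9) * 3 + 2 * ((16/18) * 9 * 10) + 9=179.67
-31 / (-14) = 31 / 14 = 2.21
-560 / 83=-6.75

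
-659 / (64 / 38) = -12521 / 32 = -391.28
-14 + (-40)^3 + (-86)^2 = -56618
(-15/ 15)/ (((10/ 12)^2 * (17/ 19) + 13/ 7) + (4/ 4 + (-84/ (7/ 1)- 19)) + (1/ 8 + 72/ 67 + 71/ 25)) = 16039800/ 376644743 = 0.04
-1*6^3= -216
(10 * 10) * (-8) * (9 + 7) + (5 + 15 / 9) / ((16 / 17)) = -153515 / 12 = -12792.92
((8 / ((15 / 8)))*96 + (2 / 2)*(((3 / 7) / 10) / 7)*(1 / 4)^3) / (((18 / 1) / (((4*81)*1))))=115605531 / 15680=7372.80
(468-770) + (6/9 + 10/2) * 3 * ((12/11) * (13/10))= -15284/55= -277.89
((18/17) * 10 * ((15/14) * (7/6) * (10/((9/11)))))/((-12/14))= -9625/51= -188.73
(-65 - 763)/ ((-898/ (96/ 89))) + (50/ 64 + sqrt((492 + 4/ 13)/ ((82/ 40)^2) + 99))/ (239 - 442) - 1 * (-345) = 89814574319/ 259586656 - sqrt(61404811)/ 108199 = 345.92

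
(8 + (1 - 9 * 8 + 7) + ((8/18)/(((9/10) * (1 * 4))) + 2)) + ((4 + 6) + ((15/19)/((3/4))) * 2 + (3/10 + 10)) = -484343/15390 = -31.47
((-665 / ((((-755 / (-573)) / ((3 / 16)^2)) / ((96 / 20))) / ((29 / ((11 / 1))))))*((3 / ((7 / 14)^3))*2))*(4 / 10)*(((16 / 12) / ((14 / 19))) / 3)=-107977266 / 41525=-2600.30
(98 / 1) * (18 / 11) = 1764 / 11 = 160.36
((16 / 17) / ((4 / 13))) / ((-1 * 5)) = -52 / 85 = -0.61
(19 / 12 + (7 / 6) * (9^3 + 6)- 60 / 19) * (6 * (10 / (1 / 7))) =6830285 / 19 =359488.68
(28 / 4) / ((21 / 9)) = 3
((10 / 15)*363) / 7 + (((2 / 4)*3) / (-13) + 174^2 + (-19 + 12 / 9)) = 16539863 / 546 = 30292.79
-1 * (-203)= 203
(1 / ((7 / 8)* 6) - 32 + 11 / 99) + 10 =-1367 / 63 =-21.70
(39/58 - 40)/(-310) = 2281/17980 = 0.13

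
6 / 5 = 1.20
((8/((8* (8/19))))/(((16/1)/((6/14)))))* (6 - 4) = 57/448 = 0.13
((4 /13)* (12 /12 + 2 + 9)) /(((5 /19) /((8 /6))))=1216 /65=18.71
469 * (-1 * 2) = -938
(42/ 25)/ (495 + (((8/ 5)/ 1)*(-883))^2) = 6/ 7130353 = 0.00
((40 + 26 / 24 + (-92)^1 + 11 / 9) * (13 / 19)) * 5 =-116285 / 684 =-170.01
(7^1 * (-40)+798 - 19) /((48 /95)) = 47405 /48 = 987.60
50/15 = 10/3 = 3.33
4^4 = 256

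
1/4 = 0.25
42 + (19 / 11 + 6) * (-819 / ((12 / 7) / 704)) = -2598918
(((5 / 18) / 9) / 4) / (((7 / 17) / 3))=85 / 1512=0.06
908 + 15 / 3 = 913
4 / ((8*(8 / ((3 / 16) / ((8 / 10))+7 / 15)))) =673 / 15360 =0.04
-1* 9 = -9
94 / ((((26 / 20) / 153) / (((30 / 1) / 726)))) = 719100 / 1573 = 457.15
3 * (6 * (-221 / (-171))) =442 / 19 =23.26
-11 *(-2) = 22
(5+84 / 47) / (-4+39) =319 / 1645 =0.19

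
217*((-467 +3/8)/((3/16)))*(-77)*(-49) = -6112720306/3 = -2037573435.33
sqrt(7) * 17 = 17 * sqrt(7) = 44.98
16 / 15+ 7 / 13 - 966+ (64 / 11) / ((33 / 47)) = -22559377 / 23595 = -956.11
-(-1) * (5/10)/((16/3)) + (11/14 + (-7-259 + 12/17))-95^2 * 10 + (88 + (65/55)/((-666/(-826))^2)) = -420014876315297/4644918432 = -90424.60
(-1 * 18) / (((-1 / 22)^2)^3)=-2040838272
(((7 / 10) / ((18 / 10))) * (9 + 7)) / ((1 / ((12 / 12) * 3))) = 56 / 3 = 18.67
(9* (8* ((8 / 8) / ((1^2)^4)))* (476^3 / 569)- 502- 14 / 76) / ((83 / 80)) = 11802688932360 / 897313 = 13153368.93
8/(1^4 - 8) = -8/7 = -1.14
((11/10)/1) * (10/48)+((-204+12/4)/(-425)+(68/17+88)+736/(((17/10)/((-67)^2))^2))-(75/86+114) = 76529120958352313/14912400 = 5131911761.91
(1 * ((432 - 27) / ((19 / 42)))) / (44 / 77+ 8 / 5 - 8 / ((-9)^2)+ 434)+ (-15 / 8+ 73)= 6875529263 / 93956216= 73.18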